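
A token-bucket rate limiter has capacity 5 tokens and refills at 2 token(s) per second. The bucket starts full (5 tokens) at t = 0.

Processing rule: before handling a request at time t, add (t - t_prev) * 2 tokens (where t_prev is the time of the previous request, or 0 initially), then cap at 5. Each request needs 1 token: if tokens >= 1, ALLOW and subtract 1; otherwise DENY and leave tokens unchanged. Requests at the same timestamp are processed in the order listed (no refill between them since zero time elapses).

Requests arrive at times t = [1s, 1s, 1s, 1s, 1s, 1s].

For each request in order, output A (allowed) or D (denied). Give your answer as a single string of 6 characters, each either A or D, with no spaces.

Simulating step by step:
  req#1 t=1s: ALLOW
  req#2 t=1s: ALLOW
  req#3 t=1s: ALLOW
  req#4 t=1s: ALLOW
  req#5 t=1s: ALLOW
  req#6 t=1s: DENY

Answer: AAAAAD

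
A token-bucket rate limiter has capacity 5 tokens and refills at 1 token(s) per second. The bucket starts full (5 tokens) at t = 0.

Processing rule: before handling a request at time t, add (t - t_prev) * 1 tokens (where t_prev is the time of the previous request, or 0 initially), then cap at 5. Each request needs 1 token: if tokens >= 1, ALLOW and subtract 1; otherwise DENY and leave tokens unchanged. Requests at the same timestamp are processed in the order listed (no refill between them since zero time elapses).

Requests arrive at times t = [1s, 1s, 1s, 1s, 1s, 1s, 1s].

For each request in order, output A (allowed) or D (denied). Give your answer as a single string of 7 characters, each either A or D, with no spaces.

Answer: AAAAADD

Derivation:
Simulating step by step:
  req#1 t=1s: ALLOW
  req#2 t=1s: ALLOW
  req#3 t=1s: ALLOW
  req#4 t=1s: ALLOW
  req#5 t=1s: ALLOW
  req#6 t=1s: DENY
  req#7 t=1s: DENY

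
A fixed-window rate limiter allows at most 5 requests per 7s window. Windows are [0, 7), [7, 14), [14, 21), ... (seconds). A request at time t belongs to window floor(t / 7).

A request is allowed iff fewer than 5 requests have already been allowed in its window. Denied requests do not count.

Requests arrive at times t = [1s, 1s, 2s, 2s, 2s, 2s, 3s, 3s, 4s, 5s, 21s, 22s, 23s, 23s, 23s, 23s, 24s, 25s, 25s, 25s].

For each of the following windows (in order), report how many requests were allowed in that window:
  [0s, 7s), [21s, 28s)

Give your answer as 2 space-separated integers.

Processing requests:
  req#1 t=1s (window 0): ALLOW
  req#2 t=1s (window 0): ALLOW
  req#3 t=2s (window 0): ALLOW
  req#4 t=2s (window 0): ALLOW
  req#5 t=2s (window 0): ALLOW
  req#6 t=2s (window 0): DENY
  req#7 t=3s (window 0): DENY
  req#8 t=3s (window 0): DENY
  req#9 t=4s (window 0): DENY
  req#10 t=5s (window 0): DENY
  req#11 t=21s (window 3): ALLOW
  req#12 t=22s (window 3): ALLOW
  req#13 t=23s (window 3): ALLOW
  req#14 t=23s (window 3): ALLOW
  req#15 t=23s (window 3): ALLOW
  req#16 t=23s (window 3): DENY
  req#17 t=24s (window 3): DENY
  req#18 t=25s (window 3): DENY
  req#19 t=25s (window 3): DENY
  req#20 t=25s (window 3): DENY

Allowed counts by window: 5 5

Answer: 5 5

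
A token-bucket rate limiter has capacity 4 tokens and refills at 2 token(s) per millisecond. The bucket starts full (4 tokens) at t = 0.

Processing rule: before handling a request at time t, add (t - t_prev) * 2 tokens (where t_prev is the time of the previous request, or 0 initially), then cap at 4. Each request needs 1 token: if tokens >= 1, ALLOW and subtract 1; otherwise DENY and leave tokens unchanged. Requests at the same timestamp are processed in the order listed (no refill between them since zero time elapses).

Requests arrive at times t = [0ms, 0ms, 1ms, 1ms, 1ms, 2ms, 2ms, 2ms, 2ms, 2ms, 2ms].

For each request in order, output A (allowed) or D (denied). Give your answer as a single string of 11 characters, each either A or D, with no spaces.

Simulating step by step:
  req#1 t=0ms: ALLOW
  req#2 t=0ms: ALLOW
  req#3 t=1ms: ALLOW
  req#4 t=1ms: ALLOW
  req#5 t=1ms: ALLOW
  req#6 t=2ms: ALLOW
  req#7 t=2ms: ALLOW
  req#8 t=2ms: ALLOW
  req#9 t=2ms: DENY
  req#10 t=2ms: DENY
  req#11 t=2ms: DENY

Answer: AAAAAAAADDD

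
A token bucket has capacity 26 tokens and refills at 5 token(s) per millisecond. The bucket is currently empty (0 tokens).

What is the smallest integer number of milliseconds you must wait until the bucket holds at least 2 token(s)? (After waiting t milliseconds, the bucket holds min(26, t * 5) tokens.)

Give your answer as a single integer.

Need t * 5 >= 2, so t >= 2/5.
Smallest integer t = ceil(2/5) = 1.

Answer: 1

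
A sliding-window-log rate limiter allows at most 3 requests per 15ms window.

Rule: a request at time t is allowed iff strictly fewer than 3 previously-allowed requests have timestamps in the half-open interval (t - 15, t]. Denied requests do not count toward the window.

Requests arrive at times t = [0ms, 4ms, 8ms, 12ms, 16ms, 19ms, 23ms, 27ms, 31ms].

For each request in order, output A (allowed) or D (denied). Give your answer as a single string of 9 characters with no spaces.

Tracking allowed requests in the window:
  req#1 t=0ms: ALLOW
  req#2 t=4ms: ALLOW
  req#3 t=8ms: ALLOW
  req#4 t=12ms: DENY
  req#5 t=16ms: ALLOW
  req#6 t=19ms: ALLOW
  req#7 t=23ms: ALLOW
  req#8 t=27ms: DENY
  req#9 t=31ms: ALLOW

Answer: AAADAAADA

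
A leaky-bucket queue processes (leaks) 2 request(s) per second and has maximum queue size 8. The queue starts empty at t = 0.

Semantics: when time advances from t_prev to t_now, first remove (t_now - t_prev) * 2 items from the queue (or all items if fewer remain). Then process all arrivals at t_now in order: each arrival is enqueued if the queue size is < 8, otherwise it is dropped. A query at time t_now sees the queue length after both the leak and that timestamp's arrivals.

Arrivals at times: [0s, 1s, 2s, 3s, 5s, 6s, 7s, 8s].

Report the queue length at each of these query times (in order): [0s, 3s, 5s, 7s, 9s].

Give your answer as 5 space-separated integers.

Answer: 1 1 1 1 0

Derivation:
Queue lengths at query times:
  query t=0s: backlog = 1
  query t=3s: backlog = 1
  query t=5s: backlog = 1
  query t=7s: backlog = 1
  query t=9s: backlog = 0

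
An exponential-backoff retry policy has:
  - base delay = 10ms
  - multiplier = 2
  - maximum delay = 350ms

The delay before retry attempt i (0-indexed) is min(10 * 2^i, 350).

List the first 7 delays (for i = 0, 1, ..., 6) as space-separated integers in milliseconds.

Answer: 10 20 40 80 160 320 350

Derivation:
Computing each delay:
  i=0: min(10*2^0, 350) = 10
  i=1: min(10*2^1, 350) = 20
  i=2: min(10*2^2, 350) = 40
  i=3: min(10*2^3, 350) = 80
  i=4: min(10*2^4, 350) = 160
  i=5: min(10*2^5, 350) = 320
  i=6: min(10*2^6, 350) = 350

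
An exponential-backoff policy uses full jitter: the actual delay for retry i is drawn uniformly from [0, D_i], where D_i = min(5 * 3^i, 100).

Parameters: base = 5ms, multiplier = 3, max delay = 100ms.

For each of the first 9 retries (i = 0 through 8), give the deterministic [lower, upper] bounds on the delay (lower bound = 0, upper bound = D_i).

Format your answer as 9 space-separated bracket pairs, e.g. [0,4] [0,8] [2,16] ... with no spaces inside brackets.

Computing bounds per retry:
  i=0: D_i=min(5*3^0,100)=5, bounds=[0,5]
  i=1: D_i=min(5*3^1,100)=15, bounds=[0,15]
  i=2: D_i=min(5*3^2,100)=45, bounds=[0,45]
  i=3: D_i=min(5*3^3,100)=100, bounds=[0,100]
  i=4: D_i=min(5*3^4,100)=100, bounds=[0,100]
  i=5: D_i=min(5*3^5,100)=100, bounds=[0,100]
  i=6: D_i=min(5*3^6,100)=100, bounds=[0,100]
  i=7: D_i=min(5*3^7,100)=100, bounds=[0,100]
  i=8: D_i=min(5*3^8,100)=100, bounds=[0,100]

Answer: [0,5] [0,15] [0,45] [0,100] [0,100] [0,100] [0,100] [0,100] [0,100]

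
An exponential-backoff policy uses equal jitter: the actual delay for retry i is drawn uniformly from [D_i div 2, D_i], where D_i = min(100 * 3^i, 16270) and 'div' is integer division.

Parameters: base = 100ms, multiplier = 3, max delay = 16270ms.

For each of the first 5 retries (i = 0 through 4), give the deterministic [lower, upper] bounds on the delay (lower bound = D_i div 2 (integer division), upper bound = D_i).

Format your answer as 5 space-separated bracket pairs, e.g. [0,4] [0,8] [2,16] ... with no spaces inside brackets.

Computing bounds per retry:
  i=0: D_i=min(100*3^0,16270)=100, bounds=[50,100]
  i=1: D_i=min(100*3^1,16270)=300, bounds=[150,300]
  i=2: D_i=min(100*3^2,16270)=900, bounds=[450,900]
  i=3: D_i=min(100*3^3,16270)=2700, bounds=[1350,2700]
  i=4: D_i=min(100*3^4,16270)=8100, bounds=[4050,8100]

Answer: [50,100] [150,300] [450,900] [1350,2700] [4050,8100]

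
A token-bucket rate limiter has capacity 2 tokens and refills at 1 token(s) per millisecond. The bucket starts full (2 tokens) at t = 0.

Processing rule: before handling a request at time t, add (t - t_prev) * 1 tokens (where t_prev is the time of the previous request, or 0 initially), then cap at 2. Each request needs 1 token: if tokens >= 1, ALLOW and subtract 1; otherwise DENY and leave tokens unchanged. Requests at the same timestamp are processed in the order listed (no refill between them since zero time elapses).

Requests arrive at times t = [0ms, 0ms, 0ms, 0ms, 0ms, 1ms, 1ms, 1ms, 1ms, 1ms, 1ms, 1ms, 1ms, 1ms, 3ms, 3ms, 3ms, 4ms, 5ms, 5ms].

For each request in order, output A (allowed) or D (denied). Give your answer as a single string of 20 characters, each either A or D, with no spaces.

Answer: AADDDADDDDDDDDAADAAD

Derivation:
Simulating step by step:
  req#1 t=0ms: ALLOW
  req#2 t=0ms: ALLOW
  req#3 t=0ms: DENY
  req#4 t=0ms: DENY
  req#5 t=0ms: DENY
  req#6 t=1ms: ALLOW
  req#7 t=1ms: DENY
  req#8 t=1ms: DENY
  req#9 t=1ms: DENY
  req#10 t=1ms: DENY
  req#11 t=1ms: DENY
  req#12 t=1ms: DENY
  req#13 t=1ms: DENY
  req#14 t=1ms: DENY
  req#15 t=3ms: ALLOW
  req#16 t=3ms: ALLOW
  req#17 t=3ms: DENY
  req#18 t=4ms: ALLOW
  req#19 t=5ms: ALLOW
  req#20 t=5ms: DENY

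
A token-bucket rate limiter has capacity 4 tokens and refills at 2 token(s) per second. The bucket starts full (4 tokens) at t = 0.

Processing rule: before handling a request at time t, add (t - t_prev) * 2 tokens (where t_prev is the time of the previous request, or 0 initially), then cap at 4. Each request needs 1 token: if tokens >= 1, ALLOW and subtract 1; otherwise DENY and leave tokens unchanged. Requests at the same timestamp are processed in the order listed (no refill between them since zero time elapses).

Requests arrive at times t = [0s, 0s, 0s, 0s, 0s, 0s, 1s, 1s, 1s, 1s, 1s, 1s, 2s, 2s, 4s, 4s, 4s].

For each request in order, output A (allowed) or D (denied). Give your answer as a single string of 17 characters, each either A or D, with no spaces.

Answer: AAAADDAADDDDAAAAA

Derivation:
Simulating step by step:
  req#1 t=0s: ALLOW
  req#2 t=0s: ALLOW
  req#3 t=0s: ALLOW
  req#4 t=0s: ALLOW
  req#5 t=0s: DENY
  req#6 t=0s: DENY
  req#7 t=1s: ALLOW
  req#8 t=1s: ALLOW
  req#9 t=1s: DENY
  req#10 t=1s: DENY
  req#11 t=1s: DENY
  req#12 t=1s: DENY
  req#13 t=2s: ALLOW
  req#14 t=2s: ALLOW
  req#15 t=4s: ALLOW
  req#16 t=4s: ALLOW
  req#17 t=4s: ALLOW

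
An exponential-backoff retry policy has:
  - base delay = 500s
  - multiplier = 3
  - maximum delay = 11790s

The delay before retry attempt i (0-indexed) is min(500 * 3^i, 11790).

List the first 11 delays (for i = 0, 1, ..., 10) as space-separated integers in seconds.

Computing each delay:
  i=0: min(500*3^0, 11790) = 500
  i=1: min(500*3^1, 11790) = 1500
  i=2: min(500*3^2, 11790) = 4500
  i=3: min(500*3^3, 11790) = 11790
  i=4: min(500*3^4, 11790) = 11790
  i=5: min(500*3^5, 11790) = 11790
  i=6: min(500*3^6, 11790) = 11790
  i=7: min(500*3^7, 11790) = 11790
  i=8: min(500*3^8, 11790) = 11790
  i=9: min(500*3^9, 11790) = 11790
  i=10: min(500*3^10, 11790) = 11790

Answer: 500 1500 4500 11790 11790 11790 11790 11790 11790 11790 11790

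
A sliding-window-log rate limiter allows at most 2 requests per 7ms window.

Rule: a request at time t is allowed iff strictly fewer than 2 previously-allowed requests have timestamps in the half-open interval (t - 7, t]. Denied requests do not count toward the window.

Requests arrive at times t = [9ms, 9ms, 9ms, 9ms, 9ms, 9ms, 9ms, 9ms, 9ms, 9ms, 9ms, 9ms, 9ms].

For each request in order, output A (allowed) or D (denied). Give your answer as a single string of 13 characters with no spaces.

Tracking allowed requests in the window:
  req#1 t=9ms: ALLOW
  req#2 t=9ms: ALLOW
  req#3 t=9ms: DENY
  req#4 t=9ms: DENY
  req#5 t=9ms: DENY
  req#6 t=9ms: DENY
  req#7 t=9ms: DENY
  req#8 t=9ms: DENY
  req#9 t=9ms: DENY
  req#10 t=9ms: DENY
  req#11 t=9ms: DENY
  req#12 t=9ms: DENY
  req#13 t=9ms: DENY

Answer: AADDDDDDDDDDD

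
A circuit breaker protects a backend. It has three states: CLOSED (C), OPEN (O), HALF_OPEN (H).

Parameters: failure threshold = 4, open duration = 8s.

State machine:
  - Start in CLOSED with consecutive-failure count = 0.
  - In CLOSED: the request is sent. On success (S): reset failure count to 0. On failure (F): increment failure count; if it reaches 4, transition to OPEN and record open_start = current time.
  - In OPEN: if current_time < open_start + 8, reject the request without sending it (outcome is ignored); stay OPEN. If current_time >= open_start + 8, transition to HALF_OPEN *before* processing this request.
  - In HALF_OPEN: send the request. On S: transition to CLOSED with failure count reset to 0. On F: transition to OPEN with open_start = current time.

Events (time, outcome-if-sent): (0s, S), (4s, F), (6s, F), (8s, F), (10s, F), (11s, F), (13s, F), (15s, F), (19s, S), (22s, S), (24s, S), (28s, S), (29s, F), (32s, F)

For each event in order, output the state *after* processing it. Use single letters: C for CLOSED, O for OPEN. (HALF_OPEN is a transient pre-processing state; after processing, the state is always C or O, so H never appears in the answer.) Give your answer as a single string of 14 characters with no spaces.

State after each event:
  event#1 t=0s outcome=S: state=CLOSED
  event#2 t=4s outcome=F: state=CLOSED
  event#3 t=6s outcome=F: state=CLOSED
  event#4 t=8s outcome=F: state=CLOSED
  event#5 t=10s outcome=F: state=OPEN
  event#6 t=11s outcome=F: state=OPEN
  event#7 t=13s outcome=F: state=OPEN
  event#8 t=15s outcome=F: state=OPEN
  event#9 t=19s outcome=S: state=CLOSED
  event#10 t=22s outcome=S: state=CLOSED
  event#11 t=24s outcome=S: state=CLOSED
  event#12 t=28s outcome=S: state=CLOSED
  event#13 t=29s outcome=F: state=CLOSED
  event#14 t=32s outcome=F: state=CLOSED

Answer: CCCCOOOOCCCCCC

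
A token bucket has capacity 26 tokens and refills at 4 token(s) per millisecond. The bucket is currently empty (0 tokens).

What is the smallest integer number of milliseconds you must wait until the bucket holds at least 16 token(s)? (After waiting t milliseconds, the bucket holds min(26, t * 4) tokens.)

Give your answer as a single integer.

Answer: 4

Derivation:
Need t * 4 >= 16, so t >= 16/4.
Smallest integer t = ceil(16/4) = 4.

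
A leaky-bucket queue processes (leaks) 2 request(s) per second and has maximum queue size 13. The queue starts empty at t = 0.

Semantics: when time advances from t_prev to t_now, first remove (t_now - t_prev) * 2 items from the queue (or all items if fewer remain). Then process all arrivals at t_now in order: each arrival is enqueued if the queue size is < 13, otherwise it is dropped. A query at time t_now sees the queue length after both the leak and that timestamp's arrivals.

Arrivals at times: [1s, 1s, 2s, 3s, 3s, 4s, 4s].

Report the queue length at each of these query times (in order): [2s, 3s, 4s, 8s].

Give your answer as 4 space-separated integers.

Answer: 1 2 2 0

Derivation:
Queue lengths at query times:
  query t=2s: backlog = 1
  query t=3s: backlog = 2
  query t=4s: backlog = 2
  query t=8s: backlog = 0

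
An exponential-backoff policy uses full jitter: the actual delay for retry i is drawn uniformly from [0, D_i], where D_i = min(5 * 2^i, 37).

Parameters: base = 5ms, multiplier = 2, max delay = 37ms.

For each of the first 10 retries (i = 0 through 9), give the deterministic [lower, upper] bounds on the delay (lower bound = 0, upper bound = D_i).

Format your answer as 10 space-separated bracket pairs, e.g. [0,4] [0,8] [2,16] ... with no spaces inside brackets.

Answer: [0,5] [0,10] [0,20] [0,37] [0,37] [0,37] [0,37] [0,37] [0,37] [0,37]

Derivation:
Computing bounds per retry:
  i=0: D_i=min(5*2^0,37)=5, bounds=[0,5]
  i=1: D_i=min(5*2^1,37)=10, bounds=[0,10]
  i=2: D_i=min(5*2^2,37)=20, bounds=[0,20]
  i=3: D_i=min(5*2^3,37)=37, bounds=[0,37]
  i=4: D_i=min(5*2^4,37)=37, bounds=[0,37]
  i=5: D_i=min(5*2^5,37)=37, bounds=[0,37]
  i=6: D_i=min(5*2^6,37)=37, bounds=[0,37]
  i=7: D_i=min(5*2^7,37)=37, bounds=[0,37]
  i=8: D_i=min(5*2^8,37)=37, bounds=[0,37]
  i=9: D_i=min(5*2^9,37)=37, bounds=[0,37]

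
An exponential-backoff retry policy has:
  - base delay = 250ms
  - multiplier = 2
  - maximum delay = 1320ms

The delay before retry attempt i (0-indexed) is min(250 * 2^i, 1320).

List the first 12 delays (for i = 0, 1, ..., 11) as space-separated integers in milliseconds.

Computing each delay:
  i=0: min(250*2^0, 1320) = 250
  i=1: min(250*2^1, 1320) = 500
  i=2: min(250*2^2, 1320) = 1000
  i=3: min(250*2^3, 1320) = 1320
  i=4: min(250*2^4, 1320) = 1320
  i=5: min(250*2^5, 1320) = 1320
  i=6: min(250*2^6, 1320) = 1320
  i=7: min(250*2^7, 1320) = 1320
  i=8: min(250*2^8, 1320) = 1320
  i=9: min(250*2^9, 1320) = 1320
  i=10: min(250*2^10, 1320) = 1320
  i=11: min(250*2^11, 1320) = 1320

Answer: 250 500 1000 1320 1320 1320 1320 1320 1320 1320 1320 1320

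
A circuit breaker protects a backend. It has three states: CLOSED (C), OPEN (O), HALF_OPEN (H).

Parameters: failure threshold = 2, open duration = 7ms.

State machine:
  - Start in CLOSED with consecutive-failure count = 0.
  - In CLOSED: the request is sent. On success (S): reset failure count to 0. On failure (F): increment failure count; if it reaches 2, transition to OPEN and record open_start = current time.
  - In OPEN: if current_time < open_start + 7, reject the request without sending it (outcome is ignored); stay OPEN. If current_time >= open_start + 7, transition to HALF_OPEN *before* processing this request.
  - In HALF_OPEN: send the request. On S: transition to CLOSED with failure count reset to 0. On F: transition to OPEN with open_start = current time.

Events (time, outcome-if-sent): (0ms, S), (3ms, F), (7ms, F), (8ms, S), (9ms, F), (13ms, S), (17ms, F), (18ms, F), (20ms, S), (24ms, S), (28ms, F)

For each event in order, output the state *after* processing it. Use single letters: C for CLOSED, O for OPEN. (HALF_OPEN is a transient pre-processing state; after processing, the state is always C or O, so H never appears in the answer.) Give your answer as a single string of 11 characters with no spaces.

Answer: CCOOOOOOOCC

Derivation:
State after each event:
  event#1 t=0ms outcome=S: state=CLOSED
  event#2 t=3ms outcome=F: state=CLOSED
  event#3 t=7ms outcome=F: state=OPEN
  event#4 t=8ms outcome=S: state=OPEN
  event#5 t=9ms outcome=F: state=OPEN
  event#6 t=13ms outcome=S: state=OPEN
  event#7 t=17ms outcome=F: state=OPEN
  event#8 t=18ms outcome=F: state=OPEN
  event#9 t=20ms outcome=S: state=OPEN
  event#10 t=24ms outcome=S: state=CLOSED
  event#11 t=28ms outcome=F: state=CLOSED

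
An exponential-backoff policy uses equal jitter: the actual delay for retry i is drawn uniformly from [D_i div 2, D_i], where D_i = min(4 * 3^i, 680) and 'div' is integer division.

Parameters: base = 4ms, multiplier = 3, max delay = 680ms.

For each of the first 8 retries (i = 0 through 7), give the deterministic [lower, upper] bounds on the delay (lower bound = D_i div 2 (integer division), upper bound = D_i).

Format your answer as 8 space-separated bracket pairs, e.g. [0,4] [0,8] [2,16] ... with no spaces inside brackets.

Answer: [2,4] [6,12] [18,36] [54,108] [162,324] [340,680] [340,680] [340,680]

Derivation:
Computing bounds per retry:
  i=0: D_i=min(4*3^0,680)=4, bounds=[2,4]
  i=1: D_i=min(4*3^1,680)=12, bounds=[6,12]
  i=2: D_i=min(4*3^2,680)=36, bounds=[18,36]
  i=3: D_i=min(4*3^3,680)=108, bounds=[54,108]
  i=4: D_i=min(4*3^4,680)=324, bounds=[162,324]
  i=5: D_i=min(4*3^5,680)=680, bounds=[340,680]
  i=6: D_i=min(4*3^6,680)=680, bounds=[340,680]
  i=7: D_i=min(4*3^7,680)=680, bounds=[340,680]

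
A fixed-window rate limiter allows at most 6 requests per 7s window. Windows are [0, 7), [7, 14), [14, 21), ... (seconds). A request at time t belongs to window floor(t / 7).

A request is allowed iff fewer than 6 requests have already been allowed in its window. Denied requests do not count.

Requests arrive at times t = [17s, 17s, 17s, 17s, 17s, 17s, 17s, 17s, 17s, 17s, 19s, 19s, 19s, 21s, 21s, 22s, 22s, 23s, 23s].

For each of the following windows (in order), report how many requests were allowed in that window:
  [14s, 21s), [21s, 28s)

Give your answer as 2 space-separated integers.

Answer: 6 6

Derivation:
Processing requests:
  req#1 t=17s (window 2): ALLOW
  req#2 t=17s (window 2): ALLOW
  req#3 t=17s (window 2): ALLOW
  req#4 t=17s (window 2): ALLOW
  req#5 t=17s (window 2): ALLOW
  req#6 t=17s (window 2): ALLOW
  req#7 t=17s (window 2): DENY
  req#8 t=17s (window 2): DENY
  req#9 t=17s (window 2): DENY
  req#10 t=17s (window 2): DENY
  req#11 t=19s (window 2): DENY
  req#12 t=19s (window 2): DENY
  req#13 t=19s (window 2): DENY
  req#14 t=21s (window 3): ALLOW
  req#15 t=21s (window 3): ALLOW
  req#16 t=22s (window 3): ALLOW
  req#17 t=22s (window 3): ALLOW
  req#18 t=23s (window 3): ALLOW
  req#19 t=23s (window 3): ALLOW

Allowed counts by window: 6 6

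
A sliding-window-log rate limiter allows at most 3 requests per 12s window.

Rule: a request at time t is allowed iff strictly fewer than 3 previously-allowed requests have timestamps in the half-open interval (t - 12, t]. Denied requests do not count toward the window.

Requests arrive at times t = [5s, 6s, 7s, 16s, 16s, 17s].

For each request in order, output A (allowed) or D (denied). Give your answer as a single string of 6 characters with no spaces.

Answer: AAADDA

Derivation:
Tracking allowed requests in the window:
  req#1 t=5s: ALLOW
  req#2 t=6s: ALLOW
  req#3 t=7s: ALLOW
  req#4 t=16s: DENY
  req#5 t=16s: DENY
  req#6 t=17s: ALLOW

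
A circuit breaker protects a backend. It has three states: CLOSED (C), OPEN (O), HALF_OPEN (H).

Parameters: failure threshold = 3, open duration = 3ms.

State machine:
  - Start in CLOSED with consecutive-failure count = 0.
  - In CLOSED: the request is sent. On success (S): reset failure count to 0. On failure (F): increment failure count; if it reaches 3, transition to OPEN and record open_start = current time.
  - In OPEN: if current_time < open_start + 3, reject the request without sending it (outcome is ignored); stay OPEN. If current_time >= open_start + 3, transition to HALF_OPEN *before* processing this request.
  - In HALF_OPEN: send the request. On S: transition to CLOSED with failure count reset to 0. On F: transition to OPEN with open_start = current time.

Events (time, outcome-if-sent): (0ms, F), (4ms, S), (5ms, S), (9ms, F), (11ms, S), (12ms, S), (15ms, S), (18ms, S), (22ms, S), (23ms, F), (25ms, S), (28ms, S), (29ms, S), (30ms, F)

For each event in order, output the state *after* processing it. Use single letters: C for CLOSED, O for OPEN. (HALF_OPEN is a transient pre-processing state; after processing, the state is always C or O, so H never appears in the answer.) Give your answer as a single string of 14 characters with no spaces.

State after each event:
  event#1 t=0ms outcome=F: state=CLOSED
  event#2 t=4ms outcome=S: state=CLOSED
  event#3 t=5ms outcome=S: state=CLOSED
  event#4 t=9ms outcome=F: state=CLOSED
  event#5 t=11ms outcome=S: state=CLOSED
  event#6 t=12ms outcome=S: state=CLOSED
  event#7 t=15ms outcome=S: state=CLOSED
  event#8 t=18ms outcome=S: state=CLOSED
  event#9 t=22ms outcome=S: state=CLOSED
  event#10 t=23ms outcome=F: state=CLOSED
  event#11 t=25ms outcome=S: state=CLOSED
  event#12 t=28ms outcome=S: state=CLOSED
  event#13 t=29ms outcome=S: state=CLOSED
  event#14 t=30ms outcome=F: state=CLOSED

Answer: CCCCCCCCCCCCCC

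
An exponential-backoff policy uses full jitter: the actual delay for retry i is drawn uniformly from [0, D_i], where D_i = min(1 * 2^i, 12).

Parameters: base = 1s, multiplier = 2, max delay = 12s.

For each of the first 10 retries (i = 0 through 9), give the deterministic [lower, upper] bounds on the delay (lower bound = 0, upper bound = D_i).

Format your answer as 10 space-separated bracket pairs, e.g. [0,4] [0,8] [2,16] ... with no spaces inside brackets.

Answer: [0,1] [0,2] [0,4] [0,8] [0,12] [0,12] [0,12] [0,12] [0,12] [0,12]

Derivation:
Computing bounds per retry:
  i=0: D_i=min(1*2^0,12)=1, bounds=[0,1]
  i=1: D_i=min(1*2^1,12)=2, bounds=[0,2]
  i=2: D_i=min(1*2^2,12)=4, bounds=[0,4]
  i=3: D_i=min(1*2^3,12)=8, bounds=[0,8]
  i=4: D_i=min(1*2^4,12)=12, bounds=[0,12]
  i=5: D_i=min(1*2^5,12)=12, bounds=[0,12]
  i=6: D_i=min(1*2^6,12)=12, bounds=[0,12]
  i=7: D_i=min(1*2^7,12)=12, bounds=[0,12]
  i=8: D_i=min(1*2^8,12)=12, bounds=[0,12]
  i=9: D_i=min(1*2^9,12)=12, bounds=[0,12]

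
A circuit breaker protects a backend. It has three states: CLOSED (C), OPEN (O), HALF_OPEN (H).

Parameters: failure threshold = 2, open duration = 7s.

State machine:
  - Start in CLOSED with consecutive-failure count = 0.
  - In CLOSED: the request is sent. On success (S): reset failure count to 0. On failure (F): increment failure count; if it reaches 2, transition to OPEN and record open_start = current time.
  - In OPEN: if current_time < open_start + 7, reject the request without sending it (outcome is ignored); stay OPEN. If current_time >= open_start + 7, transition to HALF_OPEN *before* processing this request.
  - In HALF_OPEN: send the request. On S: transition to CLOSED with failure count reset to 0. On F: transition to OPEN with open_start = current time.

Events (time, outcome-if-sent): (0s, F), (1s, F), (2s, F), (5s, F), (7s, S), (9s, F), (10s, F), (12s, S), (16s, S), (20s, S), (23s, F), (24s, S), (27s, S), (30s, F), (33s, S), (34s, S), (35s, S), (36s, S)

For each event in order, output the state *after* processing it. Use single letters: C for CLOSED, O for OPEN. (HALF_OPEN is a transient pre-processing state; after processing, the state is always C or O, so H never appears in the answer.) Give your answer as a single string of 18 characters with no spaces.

Answer: COOOOOOOCCCCCCCCCC

Derivation:
State after each event:
  event#1 t=0s outcome=F: state=CLOSED
  event#2 t=1s outcome=F: state=OPEN
  event#3 t=2s outcome=F: state=OPEN
  event#4 t=5s outcome=F: state=OPEN
  event#5 t=7s outcome=S: state=OPEN
  event#6 t=9s outcome=F: state=OPEN
  event#7 t=10s outcome=F: state=OPEN
  event#8 t=12s outcome=S: state=OPEN
  event#9 t=16s outcome=S: state=CLOSED
  event#10 t=20s outcome=S: state=CLOSED
  event#11 t=23s outcome=F: state=CLOSED
  event#12 t=24s outcome=S: state=CLOSED
  event#13 t=27s outcome=S: state=CLOSED
  event#14 t=30s outcome=F: state=CLOSED
  event#15 t=33s outcome=S: state=CLOSED
  event#16 t=34s outcome=S: state=CLOSED
  event#17 t=35s outcome=S: state=CLOSED
  event#18 t=36s outcome=S: state=CLOSED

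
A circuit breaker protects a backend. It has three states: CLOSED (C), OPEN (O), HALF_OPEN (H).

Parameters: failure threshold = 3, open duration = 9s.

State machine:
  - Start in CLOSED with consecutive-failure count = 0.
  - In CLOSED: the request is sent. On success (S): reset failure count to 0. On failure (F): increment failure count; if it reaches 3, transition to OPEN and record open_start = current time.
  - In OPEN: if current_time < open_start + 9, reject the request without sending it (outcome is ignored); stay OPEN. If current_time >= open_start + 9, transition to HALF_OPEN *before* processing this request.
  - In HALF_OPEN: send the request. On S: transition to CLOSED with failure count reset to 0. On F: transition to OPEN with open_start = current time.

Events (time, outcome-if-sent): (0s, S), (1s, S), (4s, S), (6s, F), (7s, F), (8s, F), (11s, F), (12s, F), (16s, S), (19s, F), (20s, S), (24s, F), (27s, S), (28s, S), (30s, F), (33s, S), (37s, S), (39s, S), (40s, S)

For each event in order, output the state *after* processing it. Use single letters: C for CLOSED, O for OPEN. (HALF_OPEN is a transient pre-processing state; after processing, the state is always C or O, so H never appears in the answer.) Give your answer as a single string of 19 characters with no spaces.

Answer: CCCCCOOOOOOOOCCCCCC

Derivation:
State after each event:
  event#1 t=0s outcome=S: state=CLOSED
  event#2 t=1s outcome=S: state=CLOSED
  event#3 t=4s outcome=S: state=CLOSED
  event#4 t=6s outcome=F: state=CLOSED
  event#5 t=7s outcome=F: state=CLOSED
  event#6 t=8s outcome=F: state=OPEN
  event#7 t=11s outcome=F: state=OPEN
  event#8 t=12s outcome=F: state=OPEN
  event#9 t=16s outcome=S: state=OPEN
  event#10 t=19s outcome=F: state=OPEN
  event#11 t=20s outcome=S: state=OPEN
  event#12 t=24s outcome=F: state=OPEN
  event#13 t=27s outcome=S: state=OPEN
  event#14 t=28s outcome=S: state=CLOSED
  event#15 t=30s outcome=F: state=CLOSED
  event#16 t=33s outcome=S: state=CLOSED
  event#17 t=37s outcome=S: state=CLOSED
  event#18 t=39s outcome=S: state=CLOSED
  event#19 t=40s outcome=S: state=CLOSED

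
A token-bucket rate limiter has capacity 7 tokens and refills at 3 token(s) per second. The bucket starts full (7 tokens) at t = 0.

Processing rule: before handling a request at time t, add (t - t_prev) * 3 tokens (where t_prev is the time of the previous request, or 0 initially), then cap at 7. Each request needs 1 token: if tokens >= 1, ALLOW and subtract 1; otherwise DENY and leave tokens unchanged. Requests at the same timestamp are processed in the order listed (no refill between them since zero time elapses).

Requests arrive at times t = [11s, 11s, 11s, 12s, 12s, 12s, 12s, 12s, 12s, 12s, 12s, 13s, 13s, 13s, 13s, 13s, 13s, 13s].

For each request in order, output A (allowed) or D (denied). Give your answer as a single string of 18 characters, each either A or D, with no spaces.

Simulating step by step:
  req#1 t=11s: ALLOW
  req#2 t=11s: ALLOW
  req#3 t=11s: ALLOW
  req#4 t=12s: ALLOW
  req#5 t=12s: ALLOW
  req#6 t=12s: ALLOW
  req#7 t=12s: ALLOW
  req#8 t=12s: ALLOW
  req#9 t=12s: ALLOW
  req#10 t=12s: ALLOW
  req#11 t=12s: DENY
  req#12 t=13s: ALLOW
  req#13 t=13s: ALLOW
  req#14 t=13s: ALLOW
  req#15 t=13s: DENY
  req#16 t=13s: DENY
  req#17 t=13s: DENY
  req#18 t=13s: DENY

Answer: AAAAAAAAAADAAADDDD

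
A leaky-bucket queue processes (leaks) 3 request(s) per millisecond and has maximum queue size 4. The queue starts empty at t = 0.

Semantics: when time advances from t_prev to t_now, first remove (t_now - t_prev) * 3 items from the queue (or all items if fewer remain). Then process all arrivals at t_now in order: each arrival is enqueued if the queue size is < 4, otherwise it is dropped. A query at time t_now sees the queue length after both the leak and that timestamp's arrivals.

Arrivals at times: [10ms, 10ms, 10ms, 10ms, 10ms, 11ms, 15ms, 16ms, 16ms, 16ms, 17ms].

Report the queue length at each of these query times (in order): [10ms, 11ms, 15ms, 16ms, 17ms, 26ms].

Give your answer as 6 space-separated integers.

Queue lengths at query times:
  query t=10ms: backlog = 4
  query t=11ms: backlog = 2
  query t=15ms: backlog = 1
  query t=16ms: backlog = 3
  query t=17ms: backlog = 1
  query t=26ms: backlog = 0

Answer: 4 2 1 3 1 0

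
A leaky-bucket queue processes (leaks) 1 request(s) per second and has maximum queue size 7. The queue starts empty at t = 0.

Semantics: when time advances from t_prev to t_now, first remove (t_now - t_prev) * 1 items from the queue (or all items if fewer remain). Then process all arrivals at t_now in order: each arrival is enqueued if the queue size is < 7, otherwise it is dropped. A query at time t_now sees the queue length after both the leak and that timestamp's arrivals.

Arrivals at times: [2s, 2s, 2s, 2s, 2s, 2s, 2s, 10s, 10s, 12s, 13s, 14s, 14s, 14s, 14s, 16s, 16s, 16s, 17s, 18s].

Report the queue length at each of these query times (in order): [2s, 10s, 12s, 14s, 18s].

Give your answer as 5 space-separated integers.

Answer: 7 2 1 4 5

Derivation:
Queue lengths at query times:
  query t=2s: backlog = 7
  query t=10s: backlog = 2
  query t=12s: backlog = 1
  query t=14s: backlog = 4
  query t=18s: backlog = 5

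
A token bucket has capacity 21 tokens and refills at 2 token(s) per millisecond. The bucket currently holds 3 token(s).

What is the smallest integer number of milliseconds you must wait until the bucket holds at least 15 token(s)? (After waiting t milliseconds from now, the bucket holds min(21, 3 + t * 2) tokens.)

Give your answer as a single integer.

Need 3 + t * 2 >= 15, so t >= 12/2.
Smallest integer t = ceil(12/2) = 6.

Answer: 6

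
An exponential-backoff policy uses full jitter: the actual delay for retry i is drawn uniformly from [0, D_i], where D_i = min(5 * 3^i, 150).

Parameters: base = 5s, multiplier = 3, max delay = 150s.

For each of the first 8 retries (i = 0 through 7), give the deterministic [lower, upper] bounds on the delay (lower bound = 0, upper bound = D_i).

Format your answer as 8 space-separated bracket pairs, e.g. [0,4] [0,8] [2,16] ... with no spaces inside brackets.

Computing bounds per retry:
  i=0: D_i=min(5*3^0,150)=5, bounds=[0,5]
  i=1: D_i=min(5*3^1,150)=15, bounds=[0,15]
  i=2: D_i=min(5*3^2,150)=45, bounds=[0,45]
  i=3: D_i=min(5*3^3,150)=135, bounds=[0,135]
  i=4: D_i=min(5*3^4,150)=150, bounds=[0,150]
  i=5: D_i=min(5*3^5,150)=150, bounds=[0,150]
  i=6: D_i=min(5*3^6,150)=150, bounds=[0,150]
  i=7: D_i=min(5*3^7,150)=150, bounds=[0,150]

Answer: [0,5] [0,15] [0,45] [0,135] [0,150] [0,150] [0,150] [0,150]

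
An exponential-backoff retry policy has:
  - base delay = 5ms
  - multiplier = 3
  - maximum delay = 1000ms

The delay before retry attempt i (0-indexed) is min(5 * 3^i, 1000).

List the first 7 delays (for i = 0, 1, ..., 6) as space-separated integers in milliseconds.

Computing each delay:
  i=0: min(5*3^0, 1000) = 5
  i=1: min(5*3^1, 1000) = 15
  i=2: min(5*3^2, 1000) = 45
  i=3: min(5*3^3, 1000) = 135
  i=4: min(5*3^4, 1000) = 405
  i=5: min(5*3^5, 1000) = 1000
  i=6: min(5*3^6, 1000) = 1000

Answer: 5 15 45 135 405 1000 1000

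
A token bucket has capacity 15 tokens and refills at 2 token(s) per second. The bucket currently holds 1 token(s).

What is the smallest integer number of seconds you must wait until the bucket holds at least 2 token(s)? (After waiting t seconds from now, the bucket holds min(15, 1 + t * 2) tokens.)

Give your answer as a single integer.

Answer: 1

Derivation:
Need 1 + t * 2 >= 2, so t >= 1/2.
Smallest integer t = ceil(1/2) = 1.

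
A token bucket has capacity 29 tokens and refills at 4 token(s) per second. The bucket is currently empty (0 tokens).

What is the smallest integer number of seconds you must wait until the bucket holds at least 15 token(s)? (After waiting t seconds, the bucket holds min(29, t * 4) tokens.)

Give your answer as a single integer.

Answer: 4

Derivation:
Need t * 4 >= 15, so t >= 15/4.
Smallest integer t = ceil(15/4) = 4.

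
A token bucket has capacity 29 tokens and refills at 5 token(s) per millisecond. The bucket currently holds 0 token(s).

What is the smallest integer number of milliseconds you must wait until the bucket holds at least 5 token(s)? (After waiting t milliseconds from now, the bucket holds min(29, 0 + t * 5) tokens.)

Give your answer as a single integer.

Answer: 1

Derivation:
Need 0 + t * 5 >= 5, so t >= 5/5.
Smallest integer t = ceil(5/5) = 1.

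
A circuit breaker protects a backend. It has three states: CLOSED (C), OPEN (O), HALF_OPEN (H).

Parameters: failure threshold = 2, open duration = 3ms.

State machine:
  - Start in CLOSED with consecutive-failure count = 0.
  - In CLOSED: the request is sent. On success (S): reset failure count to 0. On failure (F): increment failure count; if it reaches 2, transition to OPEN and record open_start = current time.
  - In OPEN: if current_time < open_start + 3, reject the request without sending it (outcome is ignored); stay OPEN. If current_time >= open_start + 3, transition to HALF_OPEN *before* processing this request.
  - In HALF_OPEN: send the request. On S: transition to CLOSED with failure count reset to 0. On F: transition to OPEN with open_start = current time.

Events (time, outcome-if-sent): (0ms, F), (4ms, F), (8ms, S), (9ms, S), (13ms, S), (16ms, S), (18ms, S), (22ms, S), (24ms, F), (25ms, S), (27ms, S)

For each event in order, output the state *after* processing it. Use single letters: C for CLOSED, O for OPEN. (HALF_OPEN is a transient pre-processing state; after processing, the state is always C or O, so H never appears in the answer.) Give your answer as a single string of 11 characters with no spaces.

Answer: COCCCCCCCCC

Derivation:
State after each event:
  event#1 t=0ms outcome=F: state=CLOSED
  event#2 t=4ms outcome=F: state=OPEN
  event#3 t=8ms outcome=S: state=CLOSED
  event#4 t=9ms outcome=S: state=CLOSED
  event#5 t=13ms outcome=S: state=CLOSED
  event#6 t=16ms outcome=S: state=CLOSED
  event#7 t=18ms outcome=S: state=CLOSED
  event#8 t=22ms outcome=S: state=CLOSED
  event#9 t=24ms outcome=F: state=CLOSED
  event#10 t=25ms outcome=S: state=CLOSED
  event#11 t=27ms outcome=S: state=CLOSED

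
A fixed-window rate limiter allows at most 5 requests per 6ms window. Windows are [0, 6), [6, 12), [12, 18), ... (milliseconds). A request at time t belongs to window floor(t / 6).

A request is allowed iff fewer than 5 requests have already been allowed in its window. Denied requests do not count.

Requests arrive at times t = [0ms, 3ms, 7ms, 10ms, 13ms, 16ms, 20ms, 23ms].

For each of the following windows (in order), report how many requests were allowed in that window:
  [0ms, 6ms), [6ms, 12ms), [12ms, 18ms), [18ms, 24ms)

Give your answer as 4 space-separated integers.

Answer: 2 2 2 2

Derivation:
Processing requests:
  req#1 t=0ms (window 0): ALLOW
  req#2 t=3ms (window 0): ALLOW
  req#3 t=7ms (window 1): ALLOW
  req#4 t=10ms (window 1): ALLOW
  req#5 t=13ms (window 2): ALLOW
  req#6 t=16ms (window 2): ALLOW
  req#7 t=20ms (window 3): ALLOW
  req#8 t=23ms (window 3): ALLOW

Allowed counts by window: 2 2 2 2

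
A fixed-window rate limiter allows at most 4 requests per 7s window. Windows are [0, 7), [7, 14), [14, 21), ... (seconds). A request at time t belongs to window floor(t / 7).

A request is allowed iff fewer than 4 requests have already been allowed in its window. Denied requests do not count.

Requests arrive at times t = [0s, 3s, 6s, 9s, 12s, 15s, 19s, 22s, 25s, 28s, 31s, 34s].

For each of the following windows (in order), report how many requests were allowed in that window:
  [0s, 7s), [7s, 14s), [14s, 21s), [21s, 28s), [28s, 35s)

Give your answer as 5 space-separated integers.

Answer: 3 2 2 2 3

Derivation:
Processing requests:
  req#1 t=0s (window 0): ALLOW
  req#2 t=3s (window 0): ALLOW
  req#3 t=6s (window 0): ALLOW
  req#4 t=9s (window 1): ALLOW
  req#5 t=12s (window 1): ALLOW
  req#6 t=15s (window 2): ALLOW
  req#7 t=19s (window 2): ALLOW
  req#8 t=22s (window 3): ALLOW
  req#9 t=25s (window 3): ALLOW
  req#10 t=28s (window 4): ALLOW
  req#11 t=31s (window 4): ALLOW
  req#12 t=34s (window 4): ALLOW

Allowed counts by window: 3 2 2 2 3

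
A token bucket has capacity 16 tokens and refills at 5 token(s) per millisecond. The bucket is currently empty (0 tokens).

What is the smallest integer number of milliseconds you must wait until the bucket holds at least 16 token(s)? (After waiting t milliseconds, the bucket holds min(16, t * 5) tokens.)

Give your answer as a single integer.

Answer: 4

Derivation:
Need t * 5 >= 16, so t >= 16/5.
Smallest integer t = ceil(16/5) = 4.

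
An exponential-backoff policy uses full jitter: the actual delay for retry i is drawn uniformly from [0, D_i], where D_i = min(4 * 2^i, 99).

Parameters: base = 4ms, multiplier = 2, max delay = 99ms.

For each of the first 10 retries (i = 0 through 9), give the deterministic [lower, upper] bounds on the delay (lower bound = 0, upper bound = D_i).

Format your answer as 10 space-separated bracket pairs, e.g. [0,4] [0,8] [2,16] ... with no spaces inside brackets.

Answer: [0,4] [0,8] [0,16] [0,32] [0,64] [0,99] [0,99] [0,99] [0,99] [0,99]

Derivation:
Computing bounds per retry:
  i=0: D_i=min(4*2^0,99)=4, bounds=[0,4]
  i=1: D_i=min(4*2^1,99)=8, bounds=[0,8]
  i=2: D_i=min(4*2^2,99)=16, bounds=[0,16]
  i=3: D_i=min(4*2^3,99)=32, bounds=[0,32]
  i=4: D_i=min(4*2^4,99)=64, bounds=[0,64]
  i=5: D_i=min(4*2^5,99)=99, bounds=[0,99]
  i=6: D_i=min(4*2^6,99)=99, bounds=[0,99]
  i=7: D_i=min(4*2^7,99)=99, bounds=[0,99]
  i=8: D_i=min(4*2^8,99)=99, bounds=[0,99]
  i=9: D_i=min(4*2^9,99)=99, bounds=[0,99]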